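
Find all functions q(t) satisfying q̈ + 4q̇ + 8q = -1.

q = -1/8 + C1*cos(2*t)*exp(-2*t) + C2*exp(-2*t)*sin(2*t)

Characteristic equation r² + 4r + 8 = 0 has discriminant (4)² - 4·(8) = -16 < 0, so r = -2 ± 2i.
Hence q_h = C1*cos(2*t)*exp(-2*t) + C2*exp(-2*t)*sin(2*t).
For the particular solution try q_p = A0. Substituting and matching coefficients of each power of t gives A0 = -1/8, so q_p = -1/8.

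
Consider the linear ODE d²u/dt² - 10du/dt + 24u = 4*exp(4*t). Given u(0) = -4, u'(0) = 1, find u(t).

u = -27*exp(4*t)/2 + 19*exp(6*t)/2 - 2*t*exp(4*t)

Characteristic equation r² - 10r + 24 = 0 factors as (r - 4)(r - 6) = 0, so r = 4, 6.
Hence u_h = C1*exp(4*t) + C2*exp(6*t).
Since exp(4*t) solves the homogeneous equation (r = 4 is a root of multiplicity 1), multiply the trial by t. Try u_p = A*t*exp(4*t). Substituting into the equation and dividing by exp(4*t) gives A = -2, so u_p = -2*t*exp(4*t).
General solution: u = C1*exp(4*t) + C2*exp(6*t) - 2*t*exp(4*t).
Apply the initial conditions: u(0) = C1 + C2 = -4 and u'(0) = -2 + 4*C1 + 6*C2 = 1. Solving gives C1 = -27/2, C2 = 19/2.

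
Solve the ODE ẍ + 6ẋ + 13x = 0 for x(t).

Characteristic equation r² + 6r + 13 = 0 has discriminant (6)² - 4·(13) = -16 < 0, so r = -3 ± 2i.
Hence x_h = C1*cos(2*t)*exp(-3*t) + C2*exp(-3*t)*sin(2*t).

x = C1*cos(2*t)*exp(-3*t) + C2*exp(-3*t)*sin(2*t)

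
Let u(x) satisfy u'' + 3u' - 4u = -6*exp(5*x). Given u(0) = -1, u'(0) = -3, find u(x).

u = -11*exp(x)/10 - exp(5*x)/6 + 4*exp(-4*x)/15

Characteristic equation r² + 3r - 4 = 0 factors as (r + 4)(r - 1) = 0, so r = -4, 1.
Hence u_h = C1*exp(-4*x) + C2*exp(x).
Try u_p = A*exp(5*x). Substituting into the equation and dividing by exp(5*x) gives A = -1/6, so u_p = -exp(5*x)/6.
General solution: u = -exp(5*x)/6 + C1*exp(-4*x) + C2*exp(x).
Apply the initial conditions: u(0) = -1/6 + C1 + C2 = -1 and u'(0) = -5/6 + C2 - 4*C1 = -3. Solving gives C1 = 4/15, C2 = -11/10.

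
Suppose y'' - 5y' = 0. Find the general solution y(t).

Characteristic equation r² - 5r = 0 factors as (r - 5)r = 0, so r = 5, 0.
Hence y_h = C1*exp(5*t) + C2.

y = C2 + C1*exp(5*t)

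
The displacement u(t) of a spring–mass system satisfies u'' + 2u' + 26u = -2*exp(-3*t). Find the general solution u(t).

Characteristic equation r² + 2r + 26 = 0 has discriminant (2)² - 4·(26) = -100 < 0, so r = -1 ± 5i.
Hence u_h = C1*cos(5*t)*exp(-t) + C2*exp(-t)*sin(5*t).
Try u_p = A*exp(-3*t). Substituting into the equation and dividing by exp(-3*t) gives A = -2/29, so u_p = -2*exp(-3*t)/29.

u = -2*exp(-3*t)/29 + C1*cos(5*t)*exp(-t) + C2*exp(-t)*sin(5*t)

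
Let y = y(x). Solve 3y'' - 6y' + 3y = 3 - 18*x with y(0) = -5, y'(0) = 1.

Divide through by 3: y'' - 2y' + y = 1 - 6*x.
Characteristic equation r² - 2r + 1 = 0 has discriminant (-2)² - 4·(1) = 0, so r = 1 is a repeated root.
Hence y_h = (C1 + C2*x)*exp(x).
For the particular solution try y_p = A0 + A1*x. Substituting and matching coefficients of each power of x gives A0 = -11, A1 = -6, so y_p = -11 - 6*x.
General solution: y = -11 - 6*x + C1*exp(x) + C2*x*exp(x).
Apply the initial conditions: y(0) = -11 + C1 = -5 and y'(0) = -6 + C1 + C2 = 1. Solving gives C1 = 6, C2 = 1.

y = -11 - 6*x + 6*exp(x) + x*exp(x)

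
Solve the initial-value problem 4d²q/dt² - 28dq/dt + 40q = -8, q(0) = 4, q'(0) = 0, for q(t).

Divide through by 4: q'' - 7q' + 10q = -2.
Characteristic equation r² - 7r + 10 = 0 factors as (r - 5)(r - 2) = 0, so r = 5, 2.
Hence q_h = C1*exp(5*t) + C2*exp(2*t).
For the particular solution try q_p = A0. Substituting and matching coefficients of each power of t gives A0 = -1/5, so q_p = -1/5.
General solution: q = -1/5 + C1*exp(5*t) + C2*exp(2*t).
Apply the initial conditions: q(0) = -1/5 + C1 + C2 = 4 and q'(0) = 2*C2 + 5*C1 = 0. Solving gives C1 = -14/5, C2 = 7.

q = -1/5 + 7*exp(2*t) - 14*exp(5*t)/5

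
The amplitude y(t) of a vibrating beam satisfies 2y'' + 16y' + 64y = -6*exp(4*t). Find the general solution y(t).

Divide through by 2: y'' + 8y' + 32y = -3*exp(4*t).
Characteristic equation r² + 8r + 32 = 0 has discriminant (8)² - 4·(32) = -64 < 0, so r = -4 ± 4i.
Hence y_h = C1*cos(4*t)*exp(-4*t) + C2*exp(-4*t)*sin(4*t).
Try y_p = A*exp(4*t). Substituting into the equation and dividing by exp(4*t) gives A = -3/80, so y_p = -3*exp(4*t)/80.

y = -3*exp(4*t)/80 + C1*cos(4*t)*exp(-4*t) + C2*exp(-4*t)*sin(4*t)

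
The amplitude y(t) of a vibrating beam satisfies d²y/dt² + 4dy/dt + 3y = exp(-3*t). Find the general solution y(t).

y = C1*exp(-3*t) + C2*exp(-t) - t*exp(-3*t)/2

Characteristic equation r² + 4r + 3 = 0 factors as (r + 3)(r + 1) = 0, so r = -3, -1.
Hence y_h = C1*exp(-3*t) + C2*exp(-t).
Since exp(-3*t) solves the homogeneous equation (r = -3 is a root of multiplicity 1), multiply the trial by t. Try y_p = A*t*exp(-3*t). Substituting into the equation and dividing by exp(-3*t) gives A = -1/2, so y_p = -t*exp(-3*t)/2.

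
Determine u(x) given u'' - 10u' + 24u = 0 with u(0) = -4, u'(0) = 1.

u = -25*exp(4*x)/2 + 17*exp(6*x)/2

Characteristic equation r² - 10r + 24 = 0 factors as (r - 4)(r - 6) = 0, so r = 4, 6.
Hence u_h = C1*exp(4*x) + C2*exp(6*x).
Apply the initial conditions: u(0) = C1 + C2 = -4 and u'(0) = 4*C1 + 6*C2 = 1. Solving gives C1 = -25/2, C2 = 17/2.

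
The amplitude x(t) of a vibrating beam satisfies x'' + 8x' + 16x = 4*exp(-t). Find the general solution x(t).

x = 4*exp(-t)/9 + C1*exp(-4*t) + C2*t*exp(-4*t)

Characteristic equation r² + 8r + 16 = 0 has discriminant (8)² - 4·(16) = 0, so r = -4 is a repeated root.
Hence x_h = (C1 + C2*t)*exp(-4*t).
Try x_p = A*exp(-t). Substituting into the equation and dividing by exp(-t) gives A = 4/9, so x_p = 4*exp(-t)/9.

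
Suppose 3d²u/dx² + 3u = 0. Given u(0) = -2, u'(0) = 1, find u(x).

u = -2*cos(x) + sin(x)

Divide through by 3: u'' + u = 0.
Characteristic equation r² + 1 = 0 has discriminant (0)² - 4·(1) = -4 < 0, so r = ± i.
Hence u_h = C1*cos(x) + C2*sin(x).
Apply the initial conditions: u(0) = C1 = -2 and u'(0) = C2 = 1. Solving gives C1 = -2, C2 = 1.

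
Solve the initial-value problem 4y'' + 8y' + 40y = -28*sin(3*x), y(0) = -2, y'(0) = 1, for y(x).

Divide through by 4: y'' + 2y' + 10y = -7*sin(3*x).
Characteristic equation r² + 2r + 10 = 0 has discriminant (2)² - 4·(10) = -36 < 0, so r = -1 ± 3i.
Hence y_h = C1*cos(3*x)*exp(-x) + C2*exp(-x)*sin(3*x).
Try y_p = A*cos(3*x) + B*sin(3*x). Substituting and equating the coefficients of cos(3x) and sin(3x) gives A = 42/37, B = -7/37, so y_p = -7*sin(3*x)/37 + 42*cos(3*x)/37.
General solution: y = -7*sin(3*x)/37 + 42*cos(3*x)/37 + C1*cos(3*x)*exp(-x) + C2*exp(-x)*sin(3*x).
Apply the initial conditions: y(0) = 42/37 + C1 = -2 and y'(0) = -21/37 - C1 + 3*C2 = 1. Solving gives C1 = -116/37, C2 = -58/111.

y = -7*sin(3*x)/37 + 42*cos(3*x)/37 - 116*cos(3*x)*exp(-x)/37 - 58*exp(-x)*sin(3*x)/111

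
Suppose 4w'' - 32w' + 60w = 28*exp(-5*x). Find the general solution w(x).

Divide through by 4: w'' - 8w' + 15w = 7*exp(-5*x).
Characteristic equation r² - 8r + 15 = 0 factors as (r - 3)(r - 5) = 0, so r = 3, 5.
Hence w_h = C1*exp(3*x) + C2*exp(5*x).
Try w_p = A*exp(-5*x). Substituting into the equation and dividing by exp(-5*x) gives A = 7/80, so w_p = 7*exp(-5*x)/80.

w = 7*exp(-5*x)/80 + C1*exp(3*x) + C2*exp(5*x)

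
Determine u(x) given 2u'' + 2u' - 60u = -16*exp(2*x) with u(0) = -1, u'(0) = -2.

Divide through by 2: u'' + u' - 30u = -8*exp(2*x).
Characteristic equation r² + r - 30 = 0 factors as (r + 6)(r - 5) = 0, so r = -6, 5.
Hence u_h = C1*exp(-6*x) + C2*exp(5*x).
Try u_p = A*exp(2*x). Substituting into the equation and dividing by exp(2*x) gives A = 1/3, so u_p = exp(2*x)/3.
General solution: u = exp(2*x)/3 + C1*exp(-6*x) + C2*exp(5*x).
Apply the initial conditions: u(0) = 1/3 + C1 + C2 = -1 and u'(0) = 2/3 - 6*C1 + 5*C2 = -2. Solving gives C1 = -4/11, C2 = -32/33.

u = -32*exp(5*x)/33 - 4*exp(-6*x)/11 + exp(2*x)/3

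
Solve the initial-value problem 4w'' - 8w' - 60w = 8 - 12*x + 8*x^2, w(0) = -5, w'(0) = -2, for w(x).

w = -616/3375 - 1043*exp(5*x)/500 - 295*exp(-3*x)/108 - 2*x**2/15 + 53*x/225

Divide through by 4: w'' - 2w' - 15w = 2 - 3*x + 2*x^2.
Characteristic equation r² - 2r - 15 = 0 factors as (r + 3)(r - 5) = 0, so r = -3, 5.
Hence w_h = C1*exp(-3*x) + C2*exp(5*x).
For the particular solution try w_p = A0 + A1*x + A2*x^2. Substituting and matching coefficients of each power of x gives A0 = -616/3375, A1 = 53/225, A2 = -2/15, so w_p = -616/3375 - 2*x^2/15 + 53*x/225.
General solution: w = -616/3375 - 2*x^2/15 + 53*x/225 + C1*exp(-3*x) + C2*exp(5*x).
Apply the initial conditions: w(0) = -616/3375 + C1 + C2 = -5 and w'(0) = 53/225 - 3*C1 + 5*C2 = -2. Solving gives C1 = -295/108, C2 = -1043/500.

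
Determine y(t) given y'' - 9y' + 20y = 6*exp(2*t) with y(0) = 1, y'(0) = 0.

Characteristic equation r² - 9r + 20 = 0 factors as (r - 5)(r - 4) = 0, so r = 5, 4.
Hence y_h = C1*exp(5*t) + C2*exp(4*t).
Try y_p = A*exp(2*t). Substituting into the equation and dividing by exp(2*t) gives A = 1, so y_p = exp(2*t).
General solution: y = C1*exp(5*t) + C2*exp(4*t) + exp(2*t).
Apply the initial conditions: y(0) = 1 + C1 + C2 = 1 and y'(0) = 2 + 4*C2 + 5*C1 = 0. Solving gives C1 = -2, C2 = 2.

y = -2*exp(5*t) + 2*exp(4*t) + exp(2*t)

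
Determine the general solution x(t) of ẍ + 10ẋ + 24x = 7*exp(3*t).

Characteristic equation r² + 10r + 24 = 0 factors as (r + 4)(r + 6) = 0, so r = -4, -6.
Hence x_h = C1*exp(-4*t) + C2*exp(-6*t).
Try x_p = A*exp(3*t). Substituting into the equation and dividing by exp(3*t) gives A = 1/9, so x_p = exp(3*t)/9.

x = exp(3*t)/9 + C1*exp(-4*t) + C2*exp(-6*t)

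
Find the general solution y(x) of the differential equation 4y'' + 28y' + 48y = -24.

Divide through by 4: y'' + 7y' + 12y = -6.
Characteristic equation r² + 7r + 12 = 0 factors as (r + 4)(r + 3) = 0, so r = -4, -3.
Hence y_h = C1*exp(-4*x) + C2*exp(-3*x).
For the particular solution try y_p = A0. Substituting and matching coefficients of each power of x gives A0 = -1/2, so y_p = -1/2.

y = -1/2 + C1*exp(-4*x) + C2*exp(-3*x)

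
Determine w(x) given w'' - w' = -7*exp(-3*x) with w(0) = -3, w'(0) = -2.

Characteristic equation r² - r = 0 factors as (r - 1)r = 0, so r = 1, 0.
Hence w_h = C1*exp(x) + C2.
Try w_p = A*exp(-3*x). Substituting into the equation and dividing by exp(-3*x) gives A = -7/12, so w_p = -7*exp(-3*x)/12.
General solution: w = C2 - 7*exp(-3*x)/12 + C1*exp(x).
Apply the initial conditions: w(0) = -7/12 + C1 + C2 = -3 and w'(0) = 7/4 + C1 = -2. Solving gives C1 = -15/4, C2 = 4/3.

w = 4/3 - 15*exp(x)/4 - 7*exp(-3*x)/12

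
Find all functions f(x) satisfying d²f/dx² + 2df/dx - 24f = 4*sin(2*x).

f = -7*sin(2*x)/50 - cos(2*x)/50 + C1*exp(-6*x) + C2*exp(4*x)

Characteristic equation r² + 2r - 24 = 0 factors as (r + 6)(r - 4) = 0, so r = -6, 4.
Hence f_h = C1*exp(-6*x) + C2*exp(4*x).
Try f_p = A*cos(2*x) + B*sin(2*x). Substituting and equating the coefficients of cos(2x) and sin(2x) gives A = -1/50, B = -7/50, so f_p = -7*sin(2*x)/50 - cos(2*x)/50.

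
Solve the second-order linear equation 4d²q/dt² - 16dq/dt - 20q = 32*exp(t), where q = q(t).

Divide through by 4: q'' - 4q' - 5q = 8*exp(t).
Characteristic equation r² - 4r - 5 = 0 factors as (r - 5)(r + 1) = 0, so r = 5, -1.
Hence q_h = C1*exp(5*t) + C2*exp(-t).
Try q_p = A*exp(t). Substituting into the equation and dividing by exp(t) gives A = -1, so q_p = -exp(t).

q = -exp(t) + C1*exp(5*t) + C2*exp(-t)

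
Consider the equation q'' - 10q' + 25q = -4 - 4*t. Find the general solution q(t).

q = -28/125 - 4*t/25 + C1*exp(5*t) + C2*t*exp(5*t)

Characteristic equation r² - 10r + 25 = 0 has discriminant (-10)² - 4·(25) = 0, so r = 5 is a repeated root.
Hence q_h = (C1 + C2*t)*exp(5*t).
For the particular solution try q_p = A0 + A1*t. Substituting and matching coefficients of each power of t gives A0 = -28/125, A1 = -4/25, so q_p = -28/125 - 4*t/25.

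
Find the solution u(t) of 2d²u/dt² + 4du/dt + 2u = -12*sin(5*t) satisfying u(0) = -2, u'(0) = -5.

Divide through by 2: u'' + 2u' + u = -6*sin(5*t).
Characteristic equation r² + 2r + 1 = 0 has discriminant (2)² - 4·(1) = 0, so r = -1 is a repeated root.
Hence u_h = (C1 + C2*t)*exp(-t).
Try u_p = A*cos(5*t) + B*sin(5*t). Substituting and equating the coefficients of cos(5t) and sin(5t) gives A = 15/169, B = 36/169, so u_p = 15*cos(5*t)/169 + 36*sin(5*t)/169.
General solution: u = 15*cos(5*t)/169 + 36*sin(5*t)/169 + C1*exp(-t) + C2*t*exp(-t).
Apply the initial conditions: u(0) = 15/169 + C1 = -2 and u'(0) = 180/169 + C2 - C1 = -5. Solving gives C1 = -353/169, C2 = -106/13.

u = -353*exp(-t)/169 + 15*cos(5*t)/169 + 36*sin(5*t)/169 - 106*t*exp(-t)/13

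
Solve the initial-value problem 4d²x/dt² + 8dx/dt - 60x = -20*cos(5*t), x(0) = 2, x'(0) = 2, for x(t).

x = -sin(5*t)/34 + 2*cos(5*t)/17 + 7*exp(-5*t)/16 + 393*exp(3*t)/272

Divide through by 4: x'' + 2x' - 15x = -5*cos(5*t).
Characteristic equation r² + 2r - 15 = 0 factors as (r + 5)(r - 3) = 0, so r = -5, 3.
Hence x_h = C1*exp(-5*t) + C2*exp(3*t).
Try x_p = A*cos(5*t) + B*sin(5*t). Substituting and equating the coefficients of cos(5t) and sin(5t) gives A = 2/17, B = -1/34, so x_p = -sin(5*t)/34 + 2*cos(5*t)/17.
General solution: x = -sin(5*t)/34 + 2*cos(5*t)/17 + C1*exp(-5*t) + C2*exp(3*t).
Apply the initial conditions: x(0) = 2/17 + C1 + C2 = 2 and x'(0) = -5/34 - 5*C1 + 3*C2 = 2. Solving gives C1 = 7/16, C2 = 393/272.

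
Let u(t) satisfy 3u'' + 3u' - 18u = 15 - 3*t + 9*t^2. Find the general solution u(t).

Divide through by 3: u'' + u' - 6u = 5 - t + 3*t^2.
Characteristic equation r² + r - 6 = 0 factors as (r - 2)(r + 3) = 0, so r = 2, -3.
Hence u_h = C1*exp(2*t) + C2*exp(-3*t).
For the particular solution try u_p = A0 + A1*t + A2*t^2. Substituting and matching coefficients of each power of t gives A0 = -1, A1 = 0, A2 = -1/2, so u_p = -1 - t^2/2.

u = -1 - t**2/2 + C1*exp(2*t) + C2*exp(-3*t)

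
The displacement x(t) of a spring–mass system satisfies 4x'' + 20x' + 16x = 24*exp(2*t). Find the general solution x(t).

x = exp(2*t)/3 + C1*exp(-4*t) + C2*exp(-t)

Divide through by 4: x'' + 5x' + 4x = 6*exp(2*t).
Characteristic equation r² + 5r + 4 = 0 factors as (r + 4)(r + 1) = 0, so r = -4, -1.
Hence x_h = C1*exp(-4*t) + C2*exp(-t).
Try x_p = A*exp(2*t). Substituting into the equation and dividing by exp(2*t) gives A = 1/3, so x_p = exp(2*t)/3.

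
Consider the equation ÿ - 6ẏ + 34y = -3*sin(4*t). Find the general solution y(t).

Characteristic equation r² - 6r + 34 = 0 has discriminant (-6)² - 4·(34) = -100 < 0, so r = 3 ± 5i.
Hence y_h = C1*cos(5*t)*exp(3*t) + C2*exp(3*t)*sin(5*t).
Try y_p = A*cos(4*t) + B*sin(4*t). Substituting and equating the coefficients of cos(4t) and sin(4t) gives A = -2/25, B = -3/50, so y_p = -3*sin(4*t)/50 - 2*cos(4*t)/25.

y = -3*sin(4*t)/50 - 2*cos(4*t)/25 + C1*cos(5*t)*exp(3*t) + C2*exp(3*t)*sin(5*t)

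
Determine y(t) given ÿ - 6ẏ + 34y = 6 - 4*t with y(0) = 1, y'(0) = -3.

Characteristic equation r² - 6r + 34 = 0 has discriminant (-6)² - 4·(34) = -100 < 0, so r = 3 ± 5i.
Hence y_h = C1*cos(5*t)*exp(3*t) + C2*exp(3*t)*sin(5*t).
For the particular solution try y_p = A0 + A1*t. Substituting and matching coefficients of each power of t gives A0 = 45/289, A1 = -2/17, so y_p = 45/289 - 2*t/17.
General solution: y = 45/289 - 2*t/17 + C1*cos(5*t)*exp(3*t) + C2*exp(3*t)*sin(5*t).
Apply the initial conditions: y(0) = 45/289 + C1 = 1 and y'(0) = -2/17 + 3*C1 + 5*C2 = -3. Solving gives C1 = 244/289, C2 = -313/289.

y = 45/289 - 2*t/17 - 313*exp(3*t)*sin(5*t)/289 + 244*cos(5*t)*exp(3*t)/289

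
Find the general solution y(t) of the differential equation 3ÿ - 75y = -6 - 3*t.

Divide through by 3: y'' - 25y = -2 - t.
Characteristic equation r² - 25 = 0 factors as (r + 5)(r - 5) = 0, so r = -5, 5.
Hence y_h = C1*exp(-5*t) + C2*exp(5*t).
For the particular solution try y_p = A0 + A1*t. Substituting and matching coefficients of each power of t gives A0 = 2/25, A1 = 1/25, so y_p = 2/25 + t/25.

y = 2/25 + t/25 + C1*exp(-5*t) + C2*exp(5*t)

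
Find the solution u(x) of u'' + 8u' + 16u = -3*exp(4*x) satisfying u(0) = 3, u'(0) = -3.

Characteristic equation r² + 8r + 16 = 0 has discriminant (8)² - 4·(16) = 0, so r = -4 is a repeated root.
Hence u_h = (C1 + C2*x)*exp(-4*x).
Try u_p = A*exp(4*x). Substituting into the equation and dividing by exp(4*x) gives A = -3/64, so u_p = -3*exp(4*x)/64.
General solution: u = -3*exp(4*x)/64 + C1*exp(-4*x) + C2*x*exp(-4*x).
Apply the initial conditions: u(0) = -3/64 + C1 = 3 and u'(0) = -3/16 + C2 - 4*C1 = -3. Solving gives C1 = 195/64, C2 = 75/8.

u = -3*exp(4*x)/64 + 195*exp(-4*x)/64 + 75*x*exp(-4*x)/8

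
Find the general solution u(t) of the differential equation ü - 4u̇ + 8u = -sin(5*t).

Characteristic equation r² - 4r + 8 = 0 has discriminant (-4)² - 4·(8) = -16 < 0, so r = 2 ± 2i.
Hence u_h = C1*cos(2*t)*exp(2*t) + C2*exp(2*t)*sin(2*t).
Try u_p = A*cos(5*t) + B*sin(5*t). Substituting and equating the coefficients of cos(5t) and sin(5t) gives A = -20/689, B = 17/689, so u_p = -20*cos(5*t)/689 + 17*sin(5*t)/689.

u = -20*cos(5*t)/689 + 17*sin(5*t)/689 + C1*cos(2*t)*exp(2*t) + C2*exp(2*t)*sin(2*t)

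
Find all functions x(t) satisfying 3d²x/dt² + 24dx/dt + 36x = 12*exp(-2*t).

Divide through by 3: x'' + 8x' + 12x = 4*exp(-2*t).
Characteristic equation r² + 8r + 12 = 0 factors as (r + 2)(r + 6) = 0, so r = -2, -6.
Hence x_h = C1*exp(-2*t) + C2*exp(-6*t).
Since exp(-2*t) solves the homogeneous equation (r = -2 is a root of multiplicity 1), multiply the trial by t. Try x_p = A*t*exp(-2*t). Substituting into the equation and dividing by exp(-2*t) gives A = 1, so x_p = t*exp(-2*t).

x = C1*exp(-2*t) + C2*exp(-6*t) + t*exp(-2*t)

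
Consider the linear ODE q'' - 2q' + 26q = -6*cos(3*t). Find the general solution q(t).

q = -102*cos(3*t)/325 + 36*sin(3*t)/325 + C1*cos(5*t)*exp(t) + C2*exp(t)*sin(5*t)

Characteristic equation r² - 2r + 26 = 0 has discriminant (-2)² - 4·(26) = -100 < 0, so r = 1 ± 5i.
Hence q_h = C1*cos(5*t)*exp(t) + C2*exp(t)*sin(5*t).
Try q_p = A*cos(3*t) + B*sin(3*t). Substituting and equating the coefficients of cos(3t) and sin(3t) gives A = -102/325, B = 36/325, so q_p = -102*cos(3*t)/325 + 36*sin(3*t)/325.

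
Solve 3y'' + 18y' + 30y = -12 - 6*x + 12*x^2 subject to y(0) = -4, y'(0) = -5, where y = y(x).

y = -9/125 - 17*x/25 + 2*x**2/5 - 2013*exp(-3*x)*sin(x)/125 - 491*cos(x)*exp(-3*x)/125

Divide through by 3: y'' + 6y' + 10y = -4 - 2*x + 4*x^2.
Characteristic equation r² + 6r + 10 = 0 has discriminant (6)² - 4·(10) = -4 < 0, so r = -3 ± i.
Hence y_h = C1*cos(x)*exp(-3*x) + C2*exp(-3*x)*sin(x).
For the particular solution try y_p = A0 + A1*x + A2*x^2. Substituting and matching coefficients of each power of x gives A0 = -9/125, A1 = -17/25, A2 = 2/5, so y_p = -9/125 - 17*x/25 + 2*x^2/5.
General solution: y = -9/125 - 17*x/25 + 2*x^2/5 + C1*cos(x)*exp(-3*x) + C2*exp(-3*x)*sin(x).
Apply the initial conditions: y(0) = -9/125 + C1 = -4 and y'(0) = -17/25 + C2 - 3*C1 = -5. Solving gives C1 = -491/125, C2 = -2013/125.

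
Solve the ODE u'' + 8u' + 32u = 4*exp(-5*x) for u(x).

u = 4*exp(-5*x)/17 + C1*cos(4*x)*exp(-4*x) + C2*exp(-4*x)*sin(4*x)

Characteristic equation r² + 8r + 32 = 0 has discriminant (8)² - 4·(32) = -64 < 0, so r = -4 ± 4i.
Hence u_h = C1*cos(4*x)*exp(-4*x) + C2*exp(-4*x)*sin(4*x).
Try u_p = A*exp(-5*x). Substituting into the equation and dividing by exp(-5*x) gives A = 4/17, so u_p = 4*exp(-5*x)/17.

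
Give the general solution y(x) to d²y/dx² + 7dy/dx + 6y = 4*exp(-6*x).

y = C1*exp(-6*x) + C2*exp(-x) - 4*x*exp(-6*x)/5

Characteristic equation r² + 7r + 6 = 0 factors as (r + 6)(r + 1) = 0, so r = -6, -1.
Hence y_h = C1*exp(-6*x) + C2*exp(-x).
Since exp(-6*x) solves the homogeneous equation (r = -6 is a root of multiplicity 1), multiply the trial by x. Try y_p = A*x*exp(-6*x). Substituting into the equation and dividing by exp(-6*x) gives A = -4/5, so y_p = -4*x*exp(-6*x)/5.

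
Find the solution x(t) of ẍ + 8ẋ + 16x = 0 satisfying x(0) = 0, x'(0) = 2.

Characteristic equation r² + 8r + 16 = 0 has discriminant (8)² - 4·(16) = 0, so r = -4 is a repeated root.
Hence x_h = (C1 + C2*t)*exp(-4*t).
Apply the initial conditions: x(0) = C1 = 0 and x'(0) = C2 - 4*C1 = 2. Solving gives C1 = 0, C2 = 2.

x = 2*t*exp(-4*t)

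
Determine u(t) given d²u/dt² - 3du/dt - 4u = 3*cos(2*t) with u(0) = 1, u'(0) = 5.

u = -9*sin(2*t)/50 - 6*cos(2*t)/25 - 2*exp(-t)/25 + 33*exp(4*t)/25

Characteristic equation r² - 3r - 4 = 0 factors as (r - 4)(r + 1) = 0, so r = 4, -1.
Hence u_h = C1*exp(4*t) + C2*exp(-t).
Try u_p = A*cos(2*t) + B*sin(2*t). Substituting and equating the coefficients of cos(2t) and sin(2t) gives A = -6/25, B = -9/50, so u_p = -9*sin(2*t)/50 - 6*cos(2*t)/25.
General solution: u = -9*sin(2*t)/50 - 6*cos(2*t)/25 + C1*exp(4*t) + C2*exp(-t).
Apply the initial conditions: u(0) = -6/25 + C1 + C2 = 1 and u'(0) = -9/25 - C2 + 4*C1 = 5. Solving gives C1 = 33/25, C2 = -2/25.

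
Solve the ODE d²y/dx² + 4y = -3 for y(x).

Characteristic equation r² + 4 = 0 has discriminant (0)² - 4·(4) = -16 < 0, so r = ± 2i.
Hence y_h = C1*cos(2*x) + C2*sin(2*x).
For the particular solution try y_p = A0. Substituting and matching coefficients of each power of x gives A0 = -3/4, so y_p = -3/4.

y = -3/4 + C1*cos(2*x) + C2*sin(2*x)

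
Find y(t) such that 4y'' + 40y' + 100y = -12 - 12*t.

Divide through by 4: y'' + 10y' + 25y = -3 - 3*t.
Characteristic equation r² + 10r + 25 = 0 has discriminant (10)² - 4·(25) = 0, so r = -5 is a repeated root.
Hence y_h = (C1 + C2*t)*exp(-5*t).
For the particular solution try y_p = A0 + A1*t. Substituting and matching coefficients of each power of t gives A0 = -9/125, A1 = -3/25, so y_p = -9/125 - 3*t/25.

y = -9/125 - 3*t/25 + C1*exp(-5*t) + C2*t*exp(-5*t)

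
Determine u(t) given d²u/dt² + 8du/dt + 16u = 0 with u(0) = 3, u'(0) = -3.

u = 3*exp(-4*t) + 9*t*exp(-4*t)

Characteristic equation r² + 8r + 16 = 0 has discriminant (8)² - 4·(16) = 0, so r = -4 is a repeated root.
Hence u_h = (C1 + C2*t)*exp(-4*t).
Apply the initial conditions: u(0) = C1 = 3 and u'(0) = C2 - 4*C1 = -3. Solving gives C1 = 3, C2 = 9.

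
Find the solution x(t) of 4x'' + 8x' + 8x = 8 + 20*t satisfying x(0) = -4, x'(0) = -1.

x = -3/2 + 5*t/2 - 6*exp(-t)*sin(t) - 5*cos(t)*exp(-t)/2

Divide through by 4: x'' + 2x' + 2x = 2 + 5*t.
Characteristic equation r² + 2r + 2 = 0 has discriminant (2)² - 4·(2) = -4 < 0, so r = -1 ± i.
Hence x_h = C1*cos(t)*exp(-t) + C2*exp(-t)*sin(t).
For the particular solution try x_p = A0 + A1*t. Substituting and matching coefficients of each power of t gives A0 = -3/2, A1 = 5/2, so x_p = -3/2 + 5*t/2.
General solution: x = -3/2 + 5*t/2 + C1*cos(t)*exp(-t) + C2*exp(-t)*sin(t).
Apply the initial conditions: x(0) = -3/2 + C1 = -4 and x'(0) = 5/2 + C2 - C1 = -1. Solving gives C1 = -5/2, C2 = -6.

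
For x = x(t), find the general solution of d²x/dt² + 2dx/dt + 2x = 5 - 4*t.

x = 9/2 - 2*t + C1*cos(t)*exp(-t) + C2*exp(-t)*sin(t)

Characteristic equation r² + 2r + 2 = 0 has discriminant (2)² - 4·(2) = -4 < 0, so r = -1 ± i.
Hence x_h = C1*cos(t)*exp(-t) + C2*exp(-t)*sin(t).
For the particular solution try x_p = A0 + A1*t. Substituting and matching coefficients of each power of t gives A0 = 9/2, A1 = -2, so x_p = 9/2 - 2*t.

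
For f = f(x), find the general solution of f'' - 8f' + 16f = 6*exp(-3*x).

f = 6*exp(-3*x)/49 + C1*exp(4*x) + C2*x*exp(4*x)

Characteristic equation r² - 8r + 16 = 0 has discriminant (-8)² - 4·(16) = 0, so r = 4 is a repeated root.
Hence f_h = (C1 + C2*x)*exp(4*x).
Try f_p = A*exp(-3*x). Substituting into the equation and dividing by exp(-3*x) gives A = 6/49, so f_p = 6*exp(-3*x)/49.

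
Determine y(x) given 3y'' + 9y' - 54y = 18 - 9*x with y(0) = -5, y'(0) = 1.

Divide through by 3: y'' + 3y' - 18y = 6 - 3*x.
Characteristic equation r² + 3r - 18 = 0 factors as (r - 3)(r + 6) = 0, so r = 3, -6.
Hence y_h = C1*exp(3*x) + C2*exp(-6*x).
For the particular solution try y_p = A0 + A1*x. Substituting and matching coefficients of each power of x gives A0 = -11/36, A1 = 1/6, so y_p = -11/36 + x/6.
General solution: y = -11/36 + x/6 + C1*exp(3*x) + C2*exp(-6*x).
Apply the initial conditions: y(0) = -11/36 + C1 + C2 = -5 and y'(0) = 1/6 - 6*C2 + 3*C1 = 1. Solving gives C1 = -82/27, C2 = -179/108.

y = -11/36 - 179*exp(-6*x)/108 - 82*exp(3*x)/27 + x/6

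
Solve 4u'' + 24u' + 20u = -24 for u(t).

Divide through by 4: u'' + 6u' + 5u = -6.
Characteristic equation r² + 6r + 5 = 0 factors as (r + 1)(r + 5) = 0, so r = -1, -5.
Hence u_h = C1*exp(-t) + C2*exp(-5*t).
For the particular solution try u_p = A0. Substituting and matching coefficients of each power of t gives A0 = -6/5, so u_p = -6/5.

u = -6/5 + C1*exp(-t) + C2*exp(-5*t)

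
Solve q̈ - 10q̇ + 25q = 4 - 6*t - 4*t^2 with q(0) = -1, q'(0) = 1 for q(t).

q = 16/625 - 641*exp(5*t)/625 - 46*t/125 - 4*t**2/25 + 812*t*exp(5*t)/125

Characteristic equation r² - 10r + 25 = 0 has discriminant (-10)² - 4·(25) = 0, so r = 5 is a repeated root.
Hence q_h = (C1 + C2*t)*exp(5*t).
For the particular solution try q_p = A0 + A1*t + A2*t^2. Substituting and matching coefficients of each power of t gives A0 = 16/625, A1 = -46/125, A2 = -4/25, so q_p = 16/625 - 46*t/125 - 4*t^2/25.
General solution: q = 16/625 - 46*t/125 - 4*t^2/25 + C1*exp(5*t) + C2*t*exp(5*t).
Apply the initial conditions: q(0) = 16/625 + C1 = -1 and q'(0) = -46/125 + C2 + 5*C1 = 1. Solving gives C1 = -641/625, C2 = 812/125.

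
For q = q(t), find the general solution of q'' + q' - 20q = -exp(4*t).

Characteristic equation r² + r - 20 = 0 factors as (r + 5)(r - 4) = 0, so r = -5, 4.
Hence q_h = C1*exp(-5*t) + C2*exp(4*t).
Since exp(4*t) solves the homogeneous equation (r = 4 is a root of multiplicity 1), multiply the trial by t. Try q_p = A*t*exp(4*t). Substituting into the equation and dividing by exp(4*t) gives A = -1/9, so q_p = -t*exp(4*t)/9.

q = C1*exp(-5*t) + C2*exp(4*t) - t*exp(4*t)/9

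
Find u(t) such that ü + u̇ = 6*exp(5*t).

Characteristic equation r² + r = 0 factors as (r + 1)r = 0, so r = -1, 0.
Hence u_h = C1*exp(-t) + C2.
Try u_p = A*exp(5*t). Substituting into the equation and dividing by exp(5*t) gives A = 1/5, so u_p = exp(5*t)/5.

u = C2 + exp(5*t)/5 + C1*exp(-t)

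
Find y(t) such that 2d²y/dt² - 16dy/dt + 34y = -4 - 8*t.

y = -66/289 - 4*t/17 + C1*cos(t)*exp(4*t) + C2*exp(4*t)*sin(t)

Divide through by 2: y'' - 8y' + 17y = -2 - 4*t.
Characteristic equation r² - 8r + 17 = 0 has discriminant (-8)² - 4·(17) = -4 < 0, so r = 4 ± i.
Hence y_h = C1*cos(t)*exp(4*t) + C2*exp(4*t)*sin(t).
For the particular solution try y_p = A0 + A1*t. Substituting and matching coefficients of each power of t gives A0 = -66/289, A1 = -4/17, so y_p = -66/289 - 4*t/17.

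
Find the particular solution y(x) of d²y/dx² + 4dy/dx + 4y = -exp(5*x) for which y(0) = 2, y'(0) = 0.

y = -exp(5*x)/49 + 99*exp(-2*x)/49 + 29*x*exp(-2*x)/7

Characteristic equation r² + 4r + 4 = 0 has discriminant (4)² - 4·(4) = 0, so r = -2 is a repeated root.
Hence y_h = (C1 + C2*x)*exp(-2*x).
Try y_p = A*exp(5*x). Substituting into the equation and dividing by exp(5*x) gives A = -1/49, so y_p = -exp(5*x)/49.
General solution: y = -exp(5*x)/49 + C1*exp(-2*x) + C2*x*exp(-2*x).
Apply the initial conditions: y(0) = -1/49 + C1 = 2 and y'(0) = -5/49 + C2 - 2*C1 = 0. Solving gives C1 = 99/49, C2 = 29/7.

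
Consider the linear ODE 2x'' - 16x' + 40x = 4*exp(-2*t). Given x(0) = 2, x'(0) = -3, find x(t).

x = exp(-2*t)/20 - 107*exp(4*t)*sin(2*t)/20 + 39*cos(2*t)*exp(4*t)/20

Divide through by 2: x'' - 8x' + 20x = 2*exp(-2*t).
Characteristic equation r² - 8r + 20 = 0 has discriminant (-8)² - 4·(20) = -16 < 0, so r = 4 ± 2i.
Hence x_h = C1*cos(2*t)*exp(4*t) + C2*exp(4*t)*sin(2*t).
Try x_p = A*exp(-2*t). Substituting into the equation and dividing by exp(-2*t) gives A = 1/20, so x_p = exp(-2*t)/20.
General solution: x = exp(-2*t)/20 + C1*cos(2*t)*exp(4*t) + C2*exp(4*t)*sin(2*t).
Apply the initial conditions: x(0) = 1/20 + C1 = 2 and x'(0) = -1/10 + 2*C2 + 4*C1 = -3. Solving gives C1 = 39/20, C2 = -107/20.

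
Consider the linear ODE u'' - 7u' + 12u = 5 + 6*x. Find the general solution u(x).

Characteristic equation r² - 7r + 12 = 0 factors as (r - 3)(r - 4) = 0, so r = 3, 4.
Hence u_h = C1*exp(3*x) + C2*exp(4*x).
For the particular solution try u_p = A0 + A1*x. Substituting and matching coefficients of each power of x gives A0 = 17/24, A1 = 1/2, so u_p = 17/24 + x/2.

u = 17/24 + x/2 + C1*exp(3*x) + C2*exp(4*x)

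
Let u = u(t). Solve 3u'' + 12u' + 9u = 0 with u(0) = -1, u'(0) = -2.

Divide through by 3: u'' + 4u' + 3u = 0.
Characteristic equation r² + 4r + 3 = 0 factors as (r + 1)(r + 3) = 0, so r = -1, -3.
Hence u_h = C1*exp(-t) + C2*exp(-3*t).
Apply the initial conditions: u(0) = C1 + C2 = -1 and u'(0) = -C1 - 3*C2 = -2. Solving gives C1 = -5/2, C2 = 3/2.

u = -5*exp(-t)/2 + 3*exp(-3*t)/2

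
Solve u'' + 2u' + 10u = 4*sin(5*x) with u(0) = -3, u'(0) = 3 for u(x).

u = -12*sin(5*x)/65 - 8*cos(5*x)/65 - 187*cos(3*x)*exp(-x)/65 + 68*exp(-x)*sin(3*x)/195

Characteristic equation r² + 2r + 10 = 0 has discriminant (2)² - 4·(10) = -36 < 0, so r = -1 ± 3i.
Hence u_h = C1*cos(3*x)*exp(-x) + C2*exp(-x)*sin(3*x).
Try u_p = A*cos(5*x) + B*sin(5*x). Substituting and equating the coefficients of cos(5x) and sin(5x) gives A = -8/65, B = -12/65, so u_p = -12*sin(5*x)/65 - 8*cos(5*x)/65.
General solution: u = -12*sin(5*x)/65 - 8*cos(5*x)/65 + C1*cos(3*x)*exp(-x) + C2*exp(-x)*sin(3*x).
Apply the initial conditions: u(0) = -8/65 + C1 = -3 and u'(0) = -12/13 - C1 + 3*C2 = 3. Solving gives C1 = -187/65, C2 = 68/195.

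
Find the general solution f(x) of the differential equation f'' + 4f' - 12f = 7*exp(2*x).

Characteristic equation r² + 4r - 12 = 0 factors as (r + 6)(r - 2) = 0, so r = -6, 2.
Hence f_h = C1*exp(-6*x) + C2*exp(2*x).
Since exp(2*x) solves the homogeneous equation (r = 2 is a root of multiplicity 1), multiply the trial by x. Try f_p = A*x*exp(2*x). Substituting into the equation and dividing by exp(2*x) gives A = 7/8, so f_p = 7*x*exp(2*x)/8.

f = C1*exp(-6*x) + C2*exp(2*x) + 7*x*exp(2*x)/8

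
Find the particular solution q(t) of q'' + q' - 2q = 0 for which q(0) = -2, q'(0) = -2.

q = -2*exp(t)

Characteristic equation r² + r - 2 = 0 factors as (r - 1)(r + 2) = 0, so r = 1, -2.
Hence q_h = C1*exp(t) + C2*exp(-2*t).
Apply the initial conditions: q(0) = C1 + C2 = -2 and q'(0) = C1 - 2*C2 = -2. Solving gives C1 = -2, C2 = 0.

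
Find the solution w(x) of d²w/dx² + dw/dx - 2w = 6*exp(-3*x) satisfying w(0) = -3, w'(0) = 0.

w = -3*exp(-2*x) - 3*exp(x)/2 + 3*exp(-3*x)/2

Characteristic equation r² + r - 2 = 0 factors as (r + 2)(r - 1) = 0, so r = -2, 1.
Hence w_h = C1*exp(-2*x) + C2*exp(x).
Try w_p = A*exp(-3*x). Substituting into the equation and dividing by exp(-3*x) gives A = 3/2, so w_p = 3*exp(-3*x)/2.
General solution: w = 3*exp(-3*x)/2 + C1*exp(-2*x) + C2*exp(x).
Apply the initial conditions: w(0) = 3/2 + C1 + C2 = -3 and w'(0) = -9/2 + C2 - 2*C1 = 0. Solving gives C1 = -3, C2 = -3/2.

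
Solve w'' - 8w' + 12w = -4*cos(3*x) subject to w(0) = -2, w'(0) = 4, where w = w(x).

w = -50*exp(2*x)/13 - 4*cos(3*x)/195 + 28*exp(6*x)/15 + 32*sin(3*x)/195

Characteristic equation r² - 8r + 12 = 0 factors as (r - 6)(r - 2) = 0, so r = 6, 2.
Hence w_h = C1*exp(6*x) + C2*exp(2*x).
Try w_p = A*cos(3*x) + B*sin(3*x). Substituting and equating the coefficients of cos(3x) and sin(3x) gives A = -4/195, B = 32/195, so w_p = -4*cos(3*x)/195 + 32*sin(3*x)/195.
General solution: w = -4*cos(3*x)/195 + 32*sin(3*x)/195 + C1*exp(6*x) + C2*exp(2*x).
Apply the initial conditions: w(0) = -4/195 + C1 + C2 = -2 and w'(0) = 32/65 + 2*C2 + 6*C1 = 4. Solving gives C1 = 28/15, C2 = -50/13.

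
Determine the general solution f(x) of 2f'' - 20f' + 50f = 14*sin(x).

f = 35*cos(x)/338 + 42*sin(x)/169 + C1*exp(5*x) + C2*x*exp(5*x)

Divide through by 2: f'' - 10f' + 25f = 7*sin(x).
Characteristic equation r² - 10r + 25 = 0 has discriminant (-10)² - 4·(25) = 0, so r = 5 is a repeated root.
Hence f_h = (C1 + C2*x)*exp(5*x).
Try f_p = A*cos(x) + B*sin(x). Substituting and equating the coefficients of cos(x) and sin(x) gives A = 35/338, B = 42/169, so f_p = 35*cos(x)/338 + 42*sin(x)/169.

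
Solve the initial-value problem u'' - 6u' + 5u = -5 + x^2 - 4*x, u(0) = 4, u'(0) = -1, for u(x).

Characteristic equation r² - 6r + 5 = 0 factors as (r - 1)(r - 5) = 0, so r = 1, 5.
Hence u_h = C1*exp(x) + C2*exp(5*x).
For the particular solution try u_p = A0 + A1*x + A2*x^2. Substituting and matching coefficients of each power of x gives A0 = -183/125, A1 = -8/25, A2 = 1/5, so u_p = -183/125 - 8*x/25 + x^2/5.
General solution: u = -183/125 - 8*x/25 + x^2/5 + C1*exp(x) + C2*exp(5*x).
Apply the initial conditions: u(0) = -183/125 + C1 + C2 = 4 and u'(0) = -8/25 + C1 + 5*C2 = -1. Solving gives C1 = 7, C2 = -192/125.

u = -183/125 + 7*exp(x) - 192*exp(5*x)/125 - 8*x/25 + x**2/5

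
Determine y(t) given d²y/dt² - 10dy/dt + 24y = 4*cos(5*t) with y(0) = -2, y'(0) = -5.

y = -303*exp(4*t)/82 - 200*sin(5*t)/2501 - 4*cos(5*t)/2501 + 207*exp(6*t)/122

Characteristic equation r² - 10r + 24 = 0 factors as (r - 4)(r - 6) = 0, so r = 4, 6.
Hence y_h = C1*exp(4*t) + C2*exp(6*t).
Try y_p = A*cos(5*t) + B*sin(5*t). Substituting and equating the coefficients of cos(5t) and sin(5t) gives A = -4/2501, B = -200/2501, so y_p = -200*sin(5*t)/2501 - 4*cos(5*t)/2501.
General solution: y = -200*sin(5*t)/2501 - 4*cos(5*t)/2501 + C1*exp(4*t) + C2*exp(6*t).
Apply the initial conditions: y(0) = -4/2501 + C1 + C2 = -2 and y'(0) = -1000/2501 + 4*C1 + 6*C2 = -5. Solving gives C1 = -303/82, C2 = 207/122.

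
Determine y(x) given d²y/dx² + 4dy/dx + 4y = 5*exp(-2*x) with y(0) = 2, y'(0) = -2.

Characteristic equation r² + 4r + 4 = 0 has discriminant (4)² - 4·(4) = 0, so r = -2 is a repeated root.
Hence y_h = (C1 + C2*x)*exp(-2*x).
Since exp(-2*x) solves the homogeneous equation (r = -2 is a root of multiplicity 2), multiply the trial by x^2. Try y_p = A*x^2*exp(-2*x). Substituting into the equation and dividing by exp(-2*x) gives A = 5/2, so y_p = 5*x^2*exp(-2*x)/2.
General solution: y = C1*exp(-2*x) + 5*x^2*exp(-2*x)/2 + C2*x*exp(-2*x).
Apply the initial conditions: y(0) = C1 = 2 and y'(0) = C2 - 2*C1 = -2. Solving gives C1 = 2, C2 = 2.

y = 2*exp(-2*x) + 2*x*exp(-2*x) + 5*x**2*exp(-2*x)/2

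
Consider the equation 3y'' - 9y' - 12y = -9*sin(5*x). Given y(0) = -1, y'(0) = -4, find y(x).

Divide through by 3: y'' - 3y' - 4y = -3*sin(5*x).
Characteristic equation r² - 3r - 4 = 0 factors as (r - 4)(r + 1) = 0, so r = 4, -1.
Hence y_h = C1*exp(4*x) + C2*exp(-x).
Try y_p = A*cos(5*x) + B*sin(5*x). Substituting and equating the coefficients of cos(5x) and sin(5x) gives A = -45/1066, B = 87/1066, so y_p = -45*cos(5*x)/1066 + 87*sin(5*x)/1066.
General solution: y = -45*cos(5*x)/1066 + 87*sin(5*x)/1066 + C1*exp(4*x) + C2*exp(-x).
Apply the initial conditions: y(0) = -45/1066 + C1 + C2 = -1 and y'(0) = 435/1066 - C2 + 4*C1 = -4. Solving gives C1 = -44/41, C2 = 3/26.

y = -45*cos(5*x)/1066 - 44*exp(4*x)/41 + 3*exp(-x)/26 + 87*sin(5*x)/1066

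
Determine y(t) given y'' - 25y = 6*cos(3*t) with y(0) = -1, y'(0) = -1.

y = -87*exp(5*t)/170 - 53*exp(-5*t)/170 - 3*cos(3*t)/17

Characteristic equation r² - 25 = 0 factors as (r - 5)(r + 5) = 0, so r = 5, -5.
Hence y_h = C1*exp(5*t) + C2*exp(-5*t).
Try y_p = A*cos(3*t) + B*sin(3*t). Substituting and equating the coefficients of cos(3t) and sin(3t) gives A = -3/17, B = 0, so y_p = -3*cos(3*t)/17.
General solution: y = -3*cos(3*t)/17 + C1*exp(5*t) + C2*exp(-5*t).
Apply the initial conditions: y(0) = -3/17 + C1 + C2 = -1 and y'(0) = -5*C2 + 5*C1 = -1. Solving gives C1 = -87/170, C2 = -53/170.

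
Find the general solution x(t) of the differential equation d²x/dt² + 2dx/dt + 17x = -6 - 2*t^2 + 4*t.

x = -1818/4913 - 2*t**2/17 + 76*t/289 + C1*cos(4*t)*exp(-t) + C2*exp(-t)*sin(4*t)

Characteristic equation r² + 2r + 17 = 0 has discriminant (2)² - 4·(17) = -64 < 0, so r = -1 ± 4i.
Hence x_h = C1*cos(4*t)*exp(-t) + C2*exp(-t)*sin(4*t).
For the particular solution try x_p = A0 + A1*t + A2*t^2. Substituting and matching coefficients of each power of t gives A0 = -1818/4913, A1 = 76/289, A2 = -2/17, so x_p = -1818/4913 - 2*t^2/17 + 76*t/289.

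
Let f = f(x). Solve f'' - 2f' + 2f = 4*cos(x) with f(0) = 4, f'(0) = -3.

Characteristic equation r² - 2r + 2 = 0 has discriminant (-2)² - 4·(2) = -4 < 0, so r = 1 ± i.
Hence f_h = C1*cos(x)*exp(x) + C2*exp(x)*sin(x).
Try f_p = A*cos(x) + B*sin(x). Substituting and equating the coefficients of cos(x) and sin(x) gives A = 4/5, B = -8/5, so f_p = -8*sin(x)/5 + 4*cos(x)/5.
General solution: f = -8*sin(x)/5 + 4*cos(x)/5 + C1*cos(x)*exp(x) + C2*exp(x)*sin(x).
Apply the initial conditions: f(0) = 4/5 + C1 = 4 and f'(0) = -8/5 + C1 + C2 = -3. Solving gives C1 = 16/5, C2 = -23/5.

f = -8*sin(x)/5 + 4*cos(x)/5 - 23*exp(x)*sin(x)/5 + 16*cos(x)*exp(x)/5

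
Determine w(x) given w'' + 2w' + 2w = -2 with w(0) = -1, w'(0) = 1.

Characteristic equation r² + 2r + 2 = 0 has discriminant (2)² - 4·(2) = -4 < 0, so r = -1 ± i.
Hence w_h = C1*cos(x)*exp(-x) + C2*exp(-x)*sin(x).
For the particular solution try w_p = A0. Substituting and matching coefficients of each power of x gives A0 = -1, so w_p = -1.
General solution: w = -1 + C1*cos(x)*exp(-x) + C2*exp(-x)*sin(x).
Apply the initial conditions: w(0) = -1 + C1 = -1 and w'(0) = C2 - C1 = 1. Solving gives C1 = 0, C2 = 1.

w = -1 + exp(-x)*sin(x)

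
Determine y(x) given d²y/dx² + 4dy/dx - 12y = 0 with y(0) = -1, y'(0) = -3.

y = -9*exp(2*x)/8 + exp(-6*x)/8

Characteristic equation r² + 4r - 12 = 0 factors as (r - 2)(r + 6) = 0, so r = 2, -6.
Hence y_h = C1*exp(2*x) + C2*exp(-6*x).
Apply the initial conditions: y(0) = C1 + C2 = -1 and y'(0) = -6*C2 + 2*C1 = -3. Solving gives C1 = -9/8, C2 = 1/8.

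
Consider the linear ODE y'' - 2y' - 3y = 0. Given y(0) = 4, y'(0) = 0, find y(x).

y = 3*exp(-x) + exp(3*x)

Characteristic equation r² - 2r - 3 = 0 factors as (r - 3)(r + 1) = 0, so r = 3, -1.
Hence y_h = C1*exp(3*x) + C2*exp(-x).
Apply the initial conditions: y(0) = C1 + C2 = 4 and y'(0) = -C2 + 3*C1 = 0. Solving gives C1 = 1, C2 = 3.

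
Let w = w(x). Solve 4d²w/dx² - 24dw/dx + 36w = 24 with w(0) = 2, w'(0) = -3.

w = 2/3 + 4*exp(3*x)/3 - 7*x*exp(3*x)

Divide through by 4: w'' - 6w' + 9w = 6.
Characteristic equation r² - 6r + 9 = 0 has discriminant (-6)² - 4·(9) = 0, so r = 3 is a repeated root.
Hence w_h = (C1 + C2*x)*exp(3*x).
For the particular solution try w_p = A0. Substituting and matching coefficients of each power of x gives A0 = 2/3, so w_p = 2/3.
General solution: w = 2/3 + C1*exp(3*x) + C2*x*exp(3*x).
Apply the initial conditions: w(0) = 2/3 + C1 = 2 and w'(0) = C2 + 3*C1 = -3. Solving gives C1 = 4/3, C2 = -7.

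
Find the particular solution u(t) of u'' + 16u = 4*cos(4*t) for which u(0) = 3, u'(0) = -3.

Characteristic equation r² + 16 = 0 has discriminant (0)² - 4·(16) = -64 < 0, so r = ± 4i.
Hence u_h = C1*cos(4*t) + C2*sin(4*t).
Since ±4i are characteristic roots, multiply the trial by t. Try u_p = t*(A*cos(4*t) + B*sin(4*t)). Substituting and equating the coefficients of cos(4t) and sin(4t) gives A = 0, B = 1/2, so u_p = t*sin(4*t)/2.
General solution: u = C1*cos(4*t) + C2*sin(4*t) + t*sin(4*t)/2.
Apply the initial conditions: u(0) = C1 = 3 and u'(0) = 4*C2 = -3. Solving gives C1 = 3, C2 = -3/4.

u = 3*cos(4*t) - 3*sin(4*t)/4 + t*sin(4*t)/2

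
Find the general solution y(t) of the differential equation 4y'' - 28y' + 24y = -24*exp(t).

y = C1*exp(6*t) + C2*exp(t) + 6*t*exp(t)/5

Divide through by 4: y'' - 7y' + 6y = -6*exp(t).
Characteristic equation r² - 7r + 6 = 0 factors as (r - 6)(r - 1) = 0, so r = 6, 1.
Hence y_h = C1*exp(6*t) + C2*exp(t).
Since exp(t) solves the homogeneous equation (r = 1 is a root of multiplicity 1), multiply the trial by t. Try y_p = A*t*exp(t). Substituting into the equation and dividing by exp(t) gives A = 6/5, so y_p = 6*t*exp(t)/5.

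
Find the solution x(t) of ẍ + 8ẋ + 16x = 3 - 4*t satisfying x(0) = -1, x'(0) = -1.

Characteristic equation r² + 8r + 16 = 0 has discriminant (8)² - 4·(16) = 0, so r = -4 is a repeated root.
Hence x_h = (C1 + C2*t)*exp(-4*t).
For the particular solution try x_p = A0 + A1*t. Substituting and matching coefficients of each power of t gives A0 = 5/16, A1 = -1/4, so x_p = 5/16 - t/4.
General solution: x = 5/16 - t/4 + C1*exp(-4*t) + C2*t*exp(-4*t).
Apply the initial conditions: x(0) = 5/16 + C1 = -1 and x'(0) = -1/4 + C2 - 4*C1 = -1. Solving gives C1 = -21/16, C2 = -6.

x = 5/16 - 21*exp(-4*t)/16 - t/4 - 6*t*exp(-4*t)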